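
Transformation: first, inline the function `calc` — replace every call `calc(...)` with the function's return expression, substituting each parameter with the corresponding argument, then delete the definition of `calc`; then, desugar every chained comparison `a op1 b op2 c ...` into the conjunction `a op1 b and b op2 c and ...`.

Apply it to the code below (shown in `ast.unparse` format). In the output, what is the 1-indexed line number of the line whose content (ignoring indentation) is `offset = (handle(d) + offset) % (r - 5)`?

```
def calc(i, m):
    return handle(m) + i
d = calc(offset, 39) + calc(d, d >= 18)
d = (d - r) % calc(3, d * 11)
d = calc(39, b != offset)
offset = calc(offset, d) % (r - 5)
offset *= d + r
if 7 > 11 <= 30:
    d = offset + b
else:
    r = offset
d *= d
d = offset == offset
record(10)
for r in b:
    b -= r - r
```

4

Transformed code:
d = handle(39) + offset + (handle(d >= 18) + d)
d = (d - r) % (handle(d * 11) + 3)
d = handle(b != offset) + 39
offset = (handle(d) + offset) % (r - 5)
offset *= d + r
if 7 > 11 and 11 <= 30:
    d = offset + b
else:
    r = offset
d *= d
d = offset == offset
record(10)
for r in b:
    b -= r - r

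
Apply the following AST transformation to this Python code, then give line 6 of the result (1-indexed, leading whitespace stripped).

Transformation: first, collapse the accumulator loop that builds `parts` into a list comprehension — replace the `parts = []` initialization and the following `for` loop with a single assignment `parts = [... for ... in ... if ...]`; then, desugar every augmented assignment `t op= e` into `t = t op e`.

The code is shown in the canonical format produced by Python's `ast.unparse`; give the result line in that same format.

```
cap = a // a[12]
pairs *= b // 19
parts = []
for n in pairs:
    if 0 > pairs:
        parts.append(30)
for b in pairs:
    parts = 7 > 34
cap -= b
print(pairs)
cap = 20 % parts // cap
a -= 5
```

cap = cap - b

Transformed code:
cap = a // a[12]
pairs = pairs * (b // 19)
parts = [30 for n in pairs if 0 > pairs]
for b in pairs:
    parts = 7 > 34
cap = cap - b
print(pairs)
cap = 20 % parts // cap
a = a - 5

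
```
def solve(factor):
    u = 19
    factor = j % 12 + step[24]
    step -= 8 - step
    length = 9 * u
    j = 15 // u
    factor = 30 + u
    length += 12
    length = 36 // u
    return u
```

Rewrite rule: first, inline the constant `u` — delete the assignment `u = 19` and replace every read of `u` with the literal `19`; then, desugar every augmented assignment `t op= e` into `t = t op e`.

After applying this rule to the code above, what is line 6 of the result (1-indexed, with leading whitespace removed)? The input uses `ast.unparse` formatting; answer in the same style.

factor = 30 + 19

Transformed code:
def solve(factor):
    factor = j % 12 + step[24]
    step = step - (8 - step)
    length = 9 * 19
    j = 15 // 19
    factor = 30 + 19
    length = length + 12
    length = 36 // 19
    return 19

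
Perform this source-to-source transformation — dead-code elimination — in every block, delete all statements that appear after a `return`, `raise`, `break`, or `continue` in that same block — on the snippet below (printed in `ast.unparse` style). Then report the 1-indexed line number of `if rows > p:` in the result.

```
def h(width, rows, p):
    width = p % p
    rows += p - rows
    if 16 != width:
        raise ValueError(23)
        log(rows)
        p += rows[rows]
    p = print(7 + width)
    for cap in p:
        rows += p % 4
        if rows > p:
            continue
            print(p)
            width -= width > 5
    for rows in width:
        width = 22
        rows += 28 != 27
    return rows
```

Transformed code:
def h(width, rows, p):
    width = p % p
    rows += p - rows
    if 16 != width:
        raise ValueError(23)
    p = print(7 + width)
    for cap in p:
        rows += p % 4
        if rows > p:
            continue
    for rows in width:
        width = 22
        rows += 28 != 27
    return rows

9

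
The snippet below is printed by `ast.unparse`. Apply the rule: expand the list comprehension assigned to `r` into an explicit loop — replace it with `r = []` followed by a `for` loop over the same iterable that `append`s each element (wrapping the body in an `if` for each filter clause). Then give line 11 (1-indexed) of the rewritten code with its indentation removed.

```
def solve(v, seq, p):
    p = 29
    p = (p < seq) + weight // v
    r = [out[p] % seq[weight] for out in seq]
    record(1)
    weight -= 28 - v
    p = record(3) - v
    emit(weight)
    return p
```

return p

Transformed code:
def solve(v, seq, p):
    p = 29
    p = (p < seq) + weight // v
    r = []
    for out in seq:
        r.append(out[p] % seq[weight])
    record(1)
    weight -= 28 - v
    p = record(3) - v
    emit(weight)
    return p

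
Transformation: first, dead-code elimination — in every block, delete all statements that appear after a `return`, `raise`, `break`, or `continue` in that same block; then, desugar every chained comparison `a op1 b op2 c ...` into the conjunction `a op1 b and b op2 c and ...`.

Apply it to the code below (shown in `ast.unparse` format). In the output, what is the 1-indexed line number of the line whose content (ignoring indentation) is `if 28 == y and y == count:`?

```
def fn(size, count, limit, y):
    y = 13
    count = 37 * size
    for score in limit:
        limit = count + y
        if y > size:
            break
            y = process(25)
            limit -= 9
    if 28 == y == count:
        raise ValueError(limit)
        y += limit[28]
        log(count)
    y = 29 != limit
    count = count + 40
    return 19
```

Transformed code:
def fn(size, count, limit, y):
    y = 13
    count = 37 * size
    for score in limit:
        limit = count + y
        if y > size:
            break
    if 28 == y and y == count:
        raise ValueError(limit)
    y = 29 != limit
    count = count + 40
    return 19

8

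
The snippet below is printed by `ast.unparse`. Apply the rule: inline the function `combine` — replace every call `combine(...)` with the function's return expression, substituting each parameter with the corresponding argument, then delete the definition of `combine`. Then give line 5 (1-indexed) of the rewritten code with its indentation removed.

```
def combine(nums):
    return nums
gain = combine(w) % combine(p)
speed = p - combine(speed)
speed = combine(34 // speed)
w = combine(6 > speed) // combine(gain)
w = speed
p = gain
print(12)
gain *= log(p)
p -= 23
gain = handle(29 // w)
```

w = speed

Transformed code:
gain = w % p
speed = p - speed
speed = 34 // speed
w = (6 > speed) // gain
w = speed
p = gain
print(12)
gain *= log(p)
p -= 23
gain = handle(29 // w)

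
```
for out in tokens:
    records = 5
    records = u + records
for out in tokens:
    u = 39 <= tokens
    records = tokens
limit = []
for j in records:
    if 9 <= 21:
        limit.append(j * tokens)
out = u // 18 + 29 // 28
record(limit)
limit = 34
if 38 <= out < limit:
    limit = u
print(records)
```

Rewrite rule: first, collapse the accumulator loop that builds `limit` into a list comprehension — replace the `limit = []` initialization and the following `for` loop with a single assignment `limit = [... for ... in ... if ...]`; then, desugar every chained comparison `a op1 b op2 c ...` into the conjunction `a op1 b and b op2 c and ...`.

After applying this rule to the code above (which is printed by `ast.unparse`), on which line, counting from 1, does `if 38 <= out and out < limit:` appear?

11

Transformed code:
for out in tokens:
    records = 5
    records = u + records
for out in tokens:
    u = 39 <= tokens
    records = tokens
limit = [j * tokens for j in records if 9 <= 21]
out = u // 18 + 29 // 28
record(limit)
limit = 34
if 38 <= out and out < limit:
    limit = u
print(records)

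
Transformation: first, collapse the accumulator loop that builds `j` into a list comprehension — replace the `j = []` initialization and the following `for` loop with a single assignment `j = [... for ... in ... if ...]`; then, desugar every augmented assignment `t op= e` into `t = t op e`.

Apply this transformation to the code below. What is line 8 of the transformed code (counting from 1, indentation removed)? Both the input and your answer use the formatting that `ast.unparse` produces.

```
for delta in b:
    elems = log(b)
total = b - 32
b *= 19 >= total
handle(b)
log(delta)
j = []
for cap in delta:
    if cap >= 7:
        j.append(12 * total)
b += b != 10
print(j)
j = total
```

b = b + (b != 10)

Transformed code:
for delta in b:
    elems = log(b)
total = b - 32
b = b * (19 >= total)
handle(b)
log(delta)
j = [12 * total for cap in delta if cap >= 7]
b = b + (b != 10)
print(j)
j = total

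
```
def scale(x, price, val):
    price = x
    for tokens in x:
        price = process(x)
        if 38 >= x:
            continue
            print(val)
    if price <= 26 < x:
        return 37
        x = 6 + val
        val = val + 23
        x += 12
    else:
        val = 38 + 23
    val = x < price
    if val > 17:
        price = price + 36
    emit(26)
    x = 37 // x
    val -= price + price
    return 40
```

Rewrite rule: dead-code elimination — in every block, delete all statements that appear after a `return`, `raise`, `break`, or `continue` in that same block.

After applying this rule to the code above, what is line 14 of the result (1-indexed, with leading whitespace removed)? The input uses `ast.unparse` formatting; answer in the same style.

emit(26)

Transformed code:
def scale(x, price, val):
    price = x
    for tokens in x:
        price = process(x)
        if 38 >= x:
            continue
    if price <= 26 < x:
        return 37
    else:
        val = 38 + 23
    val = x < price
    if val > 17:
        price = price + 36
    emit(26)
    x = 37 // x
    val -= price + price
    return 40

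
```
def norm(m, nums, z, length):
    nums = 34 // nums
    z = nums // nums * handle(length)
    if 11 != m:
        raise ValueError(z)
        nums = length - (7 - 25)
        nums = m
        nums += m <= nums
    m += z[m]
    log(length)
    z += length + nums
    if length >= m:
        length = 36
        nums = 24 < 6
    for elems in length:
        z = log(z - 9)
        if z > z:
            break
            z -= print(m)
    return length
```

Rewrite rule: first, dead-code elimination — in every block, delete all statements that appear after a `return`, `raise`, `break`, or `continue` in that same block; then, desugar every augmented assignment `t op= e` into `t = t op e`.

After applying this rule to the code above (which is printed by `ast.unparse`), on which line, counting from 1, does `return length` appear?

Transformed code:
def norm(m, nums, z, length):
    nums = 34 // nums
    z = nums // nums * handle(length)
    if 11 != m:
        raise ValueError(z)
    m = m + z[m]
    log(length)
    z = z + (length + nums)
    if length >= m:
        length = 36
        nums = 24 < 6
    for elems in length:
        z = log(z - 9)
        if z > z:
            break
    return length

16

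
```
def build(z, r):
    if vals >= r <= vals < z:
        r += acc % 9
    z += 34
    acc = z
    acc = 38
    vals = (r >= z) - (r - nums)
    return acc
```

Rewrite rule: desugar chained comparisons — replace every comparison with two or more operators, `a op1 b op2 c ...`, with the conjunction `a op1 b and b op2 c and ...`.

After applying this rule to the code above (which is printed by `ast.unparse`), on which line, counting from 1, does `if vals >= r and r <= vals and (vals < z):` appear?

Transformed code:
def build(z, r):
    if vals >= r and r <= vals and (vals < z):
        r += acc % 9
    z += 34
    acc = z
    acc = 38
    vals = (r >= z) - (r - nums)
    return acc

2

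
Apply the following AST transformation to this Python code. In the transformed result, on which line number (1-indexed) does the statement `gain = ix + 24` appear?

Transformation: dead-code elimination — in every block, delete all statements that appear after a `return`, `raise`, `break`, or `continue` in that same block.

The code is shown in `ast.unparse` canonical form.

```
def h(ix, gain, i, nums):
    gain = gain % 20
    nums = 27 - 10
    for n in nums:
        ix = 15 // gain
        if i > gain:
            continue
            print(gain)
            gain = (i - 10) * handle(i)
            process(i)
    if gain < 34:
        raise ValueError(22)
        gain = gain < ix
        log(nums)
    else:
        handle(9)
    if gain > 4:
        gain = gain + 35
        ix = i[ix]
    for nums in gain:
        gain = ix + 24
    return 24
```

16

Transformed code:
def h(ix, gain, i, nums):
    gain = gain % 20
    nums = 27 - 10
    for n in nums:
        ix = 15 // gain
        if i > gain:
            continue
    if gain < 34:
        raise ValueError(22)
    else:
        handle(9)
    if gain > 4:
        gain = gain + 35
        ix = i[ix]
    for nums in gain:
        gain = ix + 24
    return 24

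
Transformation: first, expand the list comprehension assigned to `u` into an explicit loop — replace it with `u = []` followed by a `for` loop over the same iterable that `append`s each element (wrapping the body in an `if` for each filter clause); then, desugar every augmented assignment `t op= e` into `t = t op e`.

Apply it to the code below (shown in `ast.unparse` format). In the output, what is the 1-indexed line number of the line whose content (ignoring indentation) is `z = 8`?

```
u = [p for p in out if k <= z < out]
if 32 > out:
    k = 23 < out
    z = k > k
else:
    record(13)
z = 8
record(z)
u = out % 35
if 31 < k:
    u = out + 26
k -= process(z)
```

10

Transformed code:
u = []
for p in out:
    if k <= z < out:
        u.append(p)
if 32 > out:
    k = 23 < out
    z = k > k
else:
    record(13)
z = 8
record(z)
u = out % 35
if 31 < k:
    u = out + 26
k = k - process(z)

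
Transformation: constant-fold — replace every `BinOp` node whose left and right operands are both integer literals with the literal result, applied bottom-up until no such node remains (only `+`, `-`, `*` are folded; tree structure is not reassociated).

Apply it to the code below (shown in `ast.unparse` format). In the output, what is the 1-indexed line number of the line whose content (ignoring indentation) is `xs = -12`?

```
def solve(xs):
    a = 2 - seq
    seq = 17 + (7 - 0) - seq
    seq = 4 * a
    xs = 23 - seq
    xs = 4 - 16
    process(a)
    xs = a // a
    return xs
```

6

Transformed code:
def solve(xs):
    a = 2 - seq
    seq = 24 - seq
    seq = 4 * a
    xs = 23 - seq
    xs = -12
    process(a)
    xs = a // a
    return xs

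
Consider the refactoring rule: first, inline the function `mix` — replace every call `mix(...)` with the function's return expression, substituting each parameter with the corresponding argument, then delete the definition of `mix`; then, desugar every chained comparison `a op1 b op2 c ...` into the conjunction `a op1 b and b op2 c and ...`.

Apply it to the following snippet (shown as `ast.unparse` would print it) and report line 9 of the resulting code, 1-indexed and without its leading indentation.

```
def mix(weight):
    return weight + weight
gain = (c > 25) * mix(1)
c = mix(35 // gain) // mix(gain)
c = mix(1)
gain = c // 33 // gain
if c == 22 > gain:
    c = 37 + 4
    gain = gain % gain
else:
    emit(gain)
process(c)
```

Transformed code:
gain = (c > 25) * (1 + 1)
c = (35 // gain + 35 // gain) // (gain + gain)
c = 1 + 1
gain = c // 33 // gain
if c == 22 and 22 > gain:
    c = 37 + 4
    gain = gain % gain
else:
    emit(gain)
process(c)

emit(gain)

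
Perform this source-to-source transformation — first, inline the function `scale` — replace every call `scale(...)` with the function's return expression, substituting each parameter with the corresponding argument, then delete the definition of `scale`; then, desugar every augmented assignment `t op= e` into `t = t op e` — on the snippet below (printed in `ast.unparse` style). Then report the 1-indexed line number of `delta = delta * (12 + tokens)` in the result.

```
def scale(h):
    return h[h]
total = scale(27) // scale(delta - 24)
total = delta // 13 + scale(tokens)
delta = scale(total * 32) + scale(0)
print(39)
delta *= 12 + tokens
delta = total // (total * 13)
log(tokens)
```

Transformed code:
total = 27[27] // (delta - 24)[delta - 24]
total = delta // 13 + tokens[tokens]
delta = (total * 32)[total * 32] + 0[0]
print(39)
delta = delta * (12 + tokens)
delta = total // (total * 13)
log(tokens)

5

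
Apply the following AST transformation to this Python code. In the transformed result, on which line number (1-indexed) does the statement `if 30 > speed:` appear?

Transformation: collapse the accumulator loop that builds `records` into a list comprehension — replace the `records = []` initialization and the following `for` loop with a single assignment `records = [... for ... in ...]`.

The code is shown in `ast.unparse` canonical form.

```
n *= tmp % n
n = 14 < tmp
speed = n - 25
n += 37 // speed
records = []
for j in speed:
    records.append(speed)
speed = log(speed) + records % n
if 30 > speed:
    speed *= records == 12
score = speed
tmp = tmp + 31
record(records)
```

7

Transformed code:
n *= tmp % n
n = 14 < tmp
speed = n - 25
n += 37 // speed
records = [speed for j in speed]
speed = log(speed) + records % n
if 30 > speed:
    speed *= records == 12
score = speed
tmp = tmp + 31
record(records)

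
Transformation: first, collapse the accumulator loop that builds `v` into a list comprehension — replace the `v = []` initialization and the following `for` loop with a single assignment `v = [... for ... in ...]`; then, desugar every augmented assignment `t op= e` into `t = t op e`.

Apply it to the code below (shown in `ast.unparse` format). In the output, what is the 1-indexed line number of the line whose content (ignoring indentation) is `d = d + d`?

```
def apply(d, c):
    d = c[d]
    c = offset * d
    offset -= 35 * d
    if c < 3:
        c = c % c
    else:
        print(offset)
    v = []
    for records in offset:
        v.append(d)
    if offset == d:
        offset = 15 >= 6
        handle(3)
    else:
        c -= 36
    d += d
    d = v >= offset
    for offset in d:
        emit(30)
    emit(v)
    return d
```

Transformed code:
def apply(d, c):
    d = c[d]
    c = offset * d
    offset = offset - 35 * d
    if c < 3:
        c = c % c
    else:
        print(offset)
    v = [d for records in offset]
    if offset == d:
        offset = 15 >= 6
        handle(3)
    else:
        c = c - 36
    d = d + d
    d = v >= offset
    for offset in d:
        emit(30)
    emit(v)
    return d

15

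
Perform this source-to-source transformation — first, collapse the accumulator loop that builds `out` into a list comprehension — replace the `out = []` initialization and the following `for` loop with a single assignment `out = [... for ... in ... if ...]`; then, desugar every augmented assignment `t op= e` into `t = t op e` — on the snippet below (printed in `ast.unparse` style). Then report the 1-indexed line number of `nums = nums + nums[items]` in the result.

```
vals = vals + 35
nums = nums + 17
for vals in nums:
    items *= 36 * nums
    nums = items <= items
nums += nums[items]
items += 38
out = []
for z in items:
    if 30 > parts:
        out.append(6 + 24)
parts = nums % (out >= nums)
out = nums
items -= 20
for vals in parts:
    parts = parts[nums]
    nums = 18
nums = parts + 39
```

Transformed code:
vals = vals + 35
nums = nums + 17
for vals in nums:
    items = items * (36 * nums)
    nums = items <= items
nums = nums + nums[items]
items = items + 38
out = [6 + 24 for z in items if 30 > parts]
parts = nums % (out >= nums)
out = nums
items = items - 20
for vals in parts:
    parts = parts[nums]
    nums = 18
nums = parts + 39

6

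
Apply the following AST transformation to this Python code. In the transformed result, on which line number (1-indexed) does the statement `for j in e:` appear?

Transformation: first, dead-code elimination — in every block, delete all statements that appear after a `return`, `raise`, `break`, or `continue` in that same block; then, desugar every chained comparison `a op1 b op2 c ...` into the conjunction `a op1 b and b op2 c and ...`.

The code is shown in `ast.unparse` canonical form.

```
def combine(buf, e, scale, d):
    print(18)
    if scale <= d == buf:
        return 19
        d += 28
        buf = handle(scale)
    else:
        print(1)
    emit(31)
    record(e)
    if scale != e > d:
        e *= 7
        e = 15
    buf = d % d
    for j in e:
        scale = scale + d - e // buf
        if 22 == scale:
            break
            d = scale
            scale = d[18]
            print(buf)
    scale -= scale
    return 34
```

13

Transformed code:
def combine(buf, e, scale, d):
    print(18)
    if scale <= d and d == buf:
        return 19
    else:
        print(1)
    emit(31)
    record(e)
    if scale != e and e > d:
        e *= 7
        e = 15
    buf = d % d
    for j in e:
        scale = scale + d - e // buf
        if 22 == scale:
            break
    scale -= scale
    return 34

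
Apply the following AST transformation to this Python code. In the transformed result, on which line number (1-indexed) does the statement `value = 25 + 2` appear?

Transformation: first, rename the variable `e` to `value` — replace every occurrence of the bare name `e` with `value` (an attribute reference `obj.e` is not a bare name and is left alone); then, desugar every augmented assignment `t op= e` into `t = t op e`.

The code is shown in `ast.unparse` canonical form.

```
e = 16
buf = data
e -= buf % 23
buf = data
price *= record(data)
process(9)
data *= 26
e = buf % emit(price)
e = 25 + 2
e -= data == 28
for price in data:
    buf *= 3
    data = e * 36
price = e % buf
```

Transformed code:
value = 16
buf = data
value = value - buf % 23
buf = data
price = price * record(data)
process(9)
data = data * 26
value = buf % emit(price)
value = 25 + 2
value = value - (data == 28)
for price in data:
    buf = buf * 3
    data = value * 36
price = value % buf

9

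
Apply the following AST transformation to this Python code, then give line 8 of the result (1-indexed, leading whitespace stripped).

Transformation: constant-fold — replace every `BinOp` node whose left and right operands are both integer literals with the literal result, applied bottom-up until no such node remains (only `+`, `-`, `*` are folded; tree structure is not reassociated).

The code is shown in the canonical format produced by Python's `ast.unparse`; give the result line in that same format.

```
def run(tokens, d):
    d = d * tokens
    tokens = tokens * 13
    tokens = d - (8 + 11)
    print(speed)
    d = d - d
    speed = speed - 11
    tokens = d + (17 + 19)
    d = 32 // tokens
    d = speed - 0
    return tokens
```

tokens = d + 36

Transformed code:
def run(tokens, d):
    d = d * tokens
    tokens = tokens * 13
    tokens = d - 19
    print(speed)
    d = d - d
    speed = speed - 11
    tokens = d + 36
    d = 32 // tokens
    d = speed - 0
    return tokens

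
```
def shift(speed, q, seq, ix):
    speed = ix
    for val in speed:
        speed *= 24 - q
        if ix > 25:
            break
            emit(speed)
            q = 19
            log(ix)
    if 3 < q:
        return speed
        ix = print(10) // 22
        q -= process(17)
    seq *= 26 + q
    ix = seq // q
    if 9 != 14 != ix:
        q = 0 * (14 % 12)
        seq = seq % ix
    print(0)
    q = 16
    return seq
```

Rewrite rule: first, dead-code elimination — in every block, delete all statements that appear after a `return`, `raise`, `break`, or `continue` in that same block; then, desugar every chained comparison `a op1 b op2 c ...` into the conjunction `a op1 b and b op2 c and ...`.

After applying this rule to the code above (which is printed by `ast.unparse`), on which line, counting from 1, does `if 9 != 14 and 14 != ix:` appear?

11

Transformed code:
def shift(speed, q, seq, ix):
    speed = ix
    for val in speed:
        speed *= 24 - q
        if ix > 25:
            break
    if 3 < q:
        return speed
    seq *= 26 + q
    ix = seq // q
    if 9 != 14 and 14 != ix:
        q = 0 * (14 % 12)
        seq = seq % ix
    print(0)
    q = 16
    return seq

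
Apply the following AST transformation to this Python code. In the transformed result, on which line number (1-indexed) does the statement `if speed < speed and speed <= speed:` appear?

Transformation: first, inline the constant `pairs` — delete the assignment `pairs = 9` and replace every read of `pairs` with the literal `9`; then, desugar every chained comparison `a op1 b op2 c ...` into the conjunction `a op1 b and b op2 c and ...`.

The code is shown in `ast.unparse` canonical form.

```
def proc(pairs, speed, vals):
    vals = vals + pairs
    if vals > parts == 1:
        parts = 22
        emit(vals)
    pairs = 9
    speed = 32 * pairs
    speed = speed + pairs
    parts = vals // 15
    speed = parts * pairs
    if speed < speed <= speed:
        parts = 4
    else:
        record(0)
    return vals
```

Transformed code:
def proc(pairs, speed, vals):
    vals = vals + 9
    if vals > parts and parts == 1:
        parts = 22
        emit(vals)
    speed = 32 * 9
    speed = speed + 9
    parts = vals // 15
    speed = parts * 9
    if speed < speed and speed <= speed:
        parts = 4
    else:
        record(0)
    return vals

10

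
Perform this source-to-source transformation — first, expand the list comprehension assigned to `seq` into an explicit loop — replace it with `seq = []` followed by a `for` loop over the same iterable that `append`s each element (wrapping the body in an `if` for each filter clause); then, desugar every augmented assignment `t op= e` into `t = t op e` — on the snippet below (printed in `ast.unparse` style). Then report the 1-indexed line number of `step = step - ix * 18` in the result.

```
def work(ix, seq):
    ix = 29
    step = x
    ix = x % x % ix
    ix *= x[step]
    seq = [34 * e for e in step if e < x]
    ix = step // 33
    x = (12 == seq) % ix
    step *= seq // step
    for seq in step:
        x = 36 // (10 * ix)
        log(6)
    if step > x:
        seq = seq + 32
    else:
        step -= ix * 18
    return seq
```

Transformed code:
def work(ix, seq):
    ix = 29
    step = x
    ix = x % x % ix
    ix = ix * x[step]
    seq = []
    for e in step:
        if e < x:
            seq.append(34 * e)
    ix = step // 33
    x = (12 == seq) % ix
    step = step * (seq // step)
    for seq in step:
        x = 36 // (10 * ix)
        log(6)
    if step > x:
        seq = seq + 32
    else:
        step = step - ix * 18
    return seq

19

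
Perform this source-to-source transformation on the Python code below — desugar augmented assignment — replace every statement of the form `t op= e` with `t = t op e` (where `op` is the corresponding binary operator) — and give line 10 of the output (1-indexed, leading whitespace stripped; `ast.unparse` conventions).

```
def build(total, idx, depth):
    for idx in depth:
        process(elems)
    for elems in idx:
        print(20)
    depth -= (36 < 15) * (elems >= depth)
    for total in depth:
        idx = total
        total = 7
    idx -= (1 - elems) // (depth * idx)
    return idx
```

Transformed code:
def build(total, idx, depth):
    for idx in depth:
        process(elems)
    for elems in idx:
        print(20)
    depth = depth - (36 < 15) * (elems >= depth)
    for total in depth:
        idx = total
        total = 7
    idx = idx - (1 - elems) // (depth * idx)
    return idx

idx = idx - (1 - elems) // (depth * idx)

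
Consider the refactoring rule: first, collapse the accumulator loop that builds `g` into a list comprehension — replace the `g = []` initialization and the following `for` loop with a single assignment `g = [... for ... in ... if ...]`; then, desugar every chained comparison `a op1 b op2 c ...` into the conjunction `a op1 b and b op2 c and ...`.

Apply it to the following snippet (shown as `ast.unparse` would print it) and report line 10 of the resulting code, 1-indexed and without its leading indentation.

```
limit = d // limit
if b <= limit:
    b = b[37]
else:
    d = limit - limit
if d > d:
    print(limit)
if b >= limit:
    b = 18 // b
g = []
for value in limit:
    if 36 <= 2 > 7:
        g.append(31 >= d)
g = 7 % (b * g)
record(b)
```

Transformed code:
limit = d // limit
if b <= limit:
    b = b[37]
else:
    d = limit - limit
if d > d:
    print(limit)
if b >= limit:
    b = 18 // b
g = [31 >= d for value in limit if 36 <= 2 and 2 > 7]
g = 7 % (b * g)
record(b)

g = [31 >= d for value in limit if 36 <= 2 and 2 > 7]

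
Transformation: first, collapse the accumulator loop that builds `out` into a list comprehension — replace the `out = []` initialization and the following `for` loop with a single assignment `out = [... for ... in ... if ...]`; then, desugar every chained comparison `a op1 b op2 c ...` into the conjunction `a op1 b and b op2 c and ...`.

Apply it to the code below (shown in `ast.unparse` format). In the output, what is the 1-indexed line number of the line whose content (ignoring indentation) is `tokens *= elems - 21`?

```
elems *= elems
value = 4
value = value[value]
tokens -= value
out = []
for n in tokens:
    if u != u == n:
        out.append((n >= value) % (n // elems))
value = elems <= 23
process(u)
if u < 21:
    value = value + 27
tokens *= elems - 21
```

10

Transformed code:
elems *= elems
value = 4
value = value[value]
tokens -= value
out = [(n >= value) % (n // elems) for n in tokens if u != u and u == n]
value = elems <= 23
process(u)
if u < 21:
    value = value + 27
tokens *= elems - 21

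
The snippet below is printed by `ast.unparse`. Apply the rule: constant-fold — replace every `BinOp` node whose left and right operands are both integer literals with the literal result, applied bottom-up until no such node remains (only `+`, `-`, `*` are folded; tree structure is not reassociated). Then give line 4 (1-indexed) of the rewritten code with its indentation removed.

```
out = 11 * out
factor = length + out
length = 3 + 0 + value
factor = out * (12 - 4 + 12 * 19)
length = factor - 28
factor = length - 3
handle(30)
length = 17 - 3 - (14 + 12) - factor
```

Transformed code:
out = 11 * out
factor = length + out
length = 3 + value
factor = out * 236
length = factor - 28
factor = length - 3
handle(30)
length = -12 - factor

factor = out * 236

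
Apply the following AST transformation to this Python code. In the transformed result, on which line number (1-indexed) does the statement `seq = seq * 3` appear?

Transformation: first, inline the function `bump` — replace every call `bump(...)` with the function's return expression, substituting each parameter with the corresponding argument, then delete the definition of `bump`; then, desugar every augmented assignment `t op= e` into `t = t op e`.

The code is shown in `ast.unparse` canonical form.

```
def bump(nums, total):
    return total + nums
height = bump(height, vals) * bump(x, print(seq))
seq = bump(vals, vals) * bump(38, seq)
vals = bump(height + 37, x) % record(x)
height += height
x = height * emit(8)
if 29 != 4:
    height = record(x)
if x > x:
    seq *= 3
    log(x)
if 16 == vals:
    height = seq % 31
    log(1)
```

Transformed code:
height = (vals + height) * (print(seq) + x)
seq = (vals + vals) * (seq + 38)
vals = (x + (height + 37)) % record(x)
height = height + height
x = height * emit(8)
if 29 != 4:
    height = record(x)
if x > x:
    seq = seq * 3
    log(x)
if 16 == vals:
    height = seq % 31
    log(1)

9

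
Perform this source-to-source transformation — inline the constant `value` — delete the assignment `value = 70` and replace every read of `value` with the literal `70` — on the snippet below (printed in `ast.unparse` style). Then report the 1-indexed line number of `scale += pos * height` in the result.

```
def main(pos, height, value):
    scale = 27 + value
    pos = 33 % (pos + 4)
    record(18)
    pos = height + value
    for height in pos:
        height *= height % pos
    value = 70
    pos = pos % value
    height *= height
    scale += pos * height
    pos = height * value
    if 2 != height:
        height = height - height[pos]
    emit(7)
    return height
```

Transformed code:
def main(pos, height, value):
    scale = 27 + 70
    pos = 33 % (pos + 4)
    record(18)
    pos = height + 70
    for height in pos:
        height *= height % pos
    pos = pos % 70
    height *= height
    scale += pos * height
    pos = height * 70
    if 2 != height:
        height = height - height[pos]
    emit(7)
    return height

10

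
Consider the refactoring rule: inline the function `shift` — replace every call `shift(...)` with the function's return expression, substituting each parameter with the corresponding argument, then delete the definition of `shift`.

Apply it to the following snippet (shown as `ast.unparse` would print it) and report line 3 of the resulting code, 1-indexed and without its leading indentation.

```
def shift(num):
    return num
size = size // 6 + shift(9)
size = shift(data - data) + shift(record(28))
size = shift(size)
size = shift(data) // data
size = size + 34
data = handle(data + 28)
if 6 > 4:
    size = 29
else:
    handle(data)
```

size = size

Transformed code:
size = size // 6 + 9
size = data - data + record(28)
size = size
size = data // data
size = size + 34
data = handle(data + 28)
if 6 > 4:
    size = 29
else:
    handle(data)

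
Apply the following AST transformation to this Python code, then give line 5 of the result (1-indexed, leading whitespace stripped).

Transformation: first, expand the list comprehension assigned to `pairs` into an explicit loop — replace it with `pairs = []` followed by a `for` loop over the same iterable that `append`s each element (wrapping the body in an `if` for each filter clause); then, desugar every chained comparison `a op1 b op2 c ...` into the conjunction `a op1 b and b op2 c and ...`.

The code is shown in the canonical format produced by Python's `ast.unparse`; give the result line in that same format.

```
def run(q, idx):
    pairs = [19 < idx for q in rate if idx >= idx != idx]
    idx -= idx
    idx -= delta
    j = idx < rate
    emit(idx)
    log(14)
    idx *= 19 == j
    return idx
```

pairs.append(19 < idx)

Transformed code:
def run(q, idx):
    pairs = []
    for q in rate:
        if idx >= idx and idx != idx:
            pairs.append(19 < idx)
    idx -= idx
    idx -= delta
    j = idx < rate
    emit(idx)
    log(14)
    idx *= 19 == j
    return idx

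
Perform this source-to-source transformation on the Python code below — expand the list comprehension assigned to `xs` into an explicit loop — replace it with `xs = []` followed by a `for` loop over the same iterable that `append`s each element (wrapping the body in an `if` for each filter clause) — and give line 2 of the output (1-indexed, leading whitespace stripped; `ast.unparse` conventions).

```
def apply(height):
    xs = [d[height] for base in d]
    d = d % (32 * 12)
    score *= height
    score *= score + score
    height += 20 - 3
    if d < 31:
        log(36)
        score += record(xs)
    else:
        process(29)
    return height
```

Transformed code:
def apply(height):
    xs = []
    for base in d:
        xs.append(d[height])
    d = d % (32 * 12)
    score *= height
    score *= score + score
    height += 20 - 3
    if d < 31:
        log(36)
        score += record(xs)
    else:
        process(29)
    return height

xs = []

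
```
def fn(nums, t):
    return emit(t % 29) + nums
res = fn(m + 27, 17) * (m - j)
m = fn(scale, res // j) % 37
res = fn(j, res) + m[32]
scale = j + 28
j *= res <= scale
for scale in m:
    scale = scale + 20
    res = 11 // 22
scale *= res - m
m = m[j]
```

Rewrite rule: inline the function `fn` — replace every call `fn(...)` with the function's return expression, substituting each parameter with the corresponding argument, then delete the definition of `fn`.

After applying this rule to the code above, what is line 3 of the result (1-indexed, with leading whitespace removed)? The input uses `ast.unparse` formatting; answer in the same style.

res = emit(res % 29) + j + m[32]

Transformed code:
res = (emit(17 % 29) + (m + 27)) * (m - j)
m = (emit(res // j % 29) + scale) % 37
res = emit(res % 29) + j + m[32]
scale = j + 28
j *= res <= scale
for scale in m:
    scale = scale + 20
    res = 11 // 22
scale *= res - m
m = m[j]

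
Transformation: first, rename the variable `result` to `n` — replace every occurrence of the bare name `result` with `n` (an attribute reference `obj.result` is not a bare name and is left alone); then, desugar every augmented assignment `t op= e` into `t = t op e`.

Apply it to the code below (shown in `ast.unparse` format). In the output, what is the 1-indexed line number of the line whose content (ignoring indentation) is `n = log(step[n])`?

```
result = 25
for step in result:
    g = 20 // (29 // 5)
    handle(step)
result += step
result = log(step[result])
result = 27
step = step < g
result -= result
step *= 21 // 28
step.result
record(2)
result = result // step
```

6

Transformed code:
n = 25
for step in n:
    g = 20 // (29 // 5)
    handle(step)
n = n + step
n = log(step[n])
n = 27
step = step < g
n = n - n
step = step * (21 // 28)
step.result
record(2)
n = n // step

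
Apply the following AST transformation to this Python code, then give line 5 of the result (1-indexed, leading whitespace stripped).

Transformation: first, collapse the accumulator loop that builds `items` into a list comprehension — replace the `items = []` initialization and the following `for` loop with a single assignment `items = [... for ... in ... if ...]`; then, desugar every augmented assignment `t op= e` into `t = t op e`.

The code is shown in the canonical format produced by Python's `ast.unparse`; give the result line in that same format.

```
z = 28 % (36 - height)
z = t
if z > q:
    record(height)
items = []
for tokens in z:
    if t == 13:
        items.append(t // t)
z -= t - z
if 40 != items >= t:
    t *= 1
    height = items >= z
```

items = [t // t for tokens in z if t == 13]

Transformed code:
z = 28 % (36 - height)
z = t
if z > q:
    record(height)
items = [t // t for tokens in z if t == 13]
z = z - (t - z)
if 40 != items >= t:
    t = t * 1
    height = items >= z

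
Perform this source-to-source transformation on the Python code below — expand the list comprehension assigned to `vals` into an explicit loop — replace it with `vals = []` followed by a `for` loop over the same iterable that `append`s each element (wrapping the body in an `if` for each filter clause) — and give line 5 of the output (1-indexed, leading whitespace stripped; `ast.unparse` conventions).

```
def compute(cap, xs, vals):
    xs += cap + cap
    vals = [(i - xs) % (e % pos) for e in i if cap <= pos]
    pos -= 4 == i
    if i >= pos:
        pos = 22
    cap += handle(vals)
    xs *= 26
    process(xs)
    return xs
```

Transformed code:
def compute(cap, xs, vals):
    xs += cap + cap
    vals = []
    for e in i:
        if cap <= pos:
            vals.append((i - xs) % (e % pos))
    pos -= 4 == i
    if i >= pos:
        pos = 22
    cap += handle(vals)
    xs *= 26
    process(xs)
    return xs

if cap <= pos:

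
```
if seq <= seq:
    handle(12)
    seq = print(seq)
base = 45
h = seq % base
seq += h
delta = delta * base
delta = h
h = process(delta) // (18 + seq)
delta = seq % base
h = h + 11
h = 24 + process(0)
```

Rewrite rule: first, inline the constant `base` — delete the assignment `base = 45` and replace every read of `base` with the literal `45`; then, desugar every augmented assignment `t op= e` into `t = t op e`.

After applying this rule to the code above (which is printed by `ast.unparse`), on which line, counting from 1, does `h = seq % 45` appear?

Transformed code:
if seq <= seq:
    handle(12)
    seq = print(seq)
h = seq % 45
seq = seq + h
delta = delta * 45
delta = h
h = process(delta) // (18 + seq)
delta = seq % 45
h = h + 11
h = 24 + process(0)

4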